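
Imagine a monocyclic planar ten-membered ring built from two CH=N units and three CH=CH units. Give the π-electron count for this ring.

All ring atoms are sp² and supply a p orbital to the ring (the double-bond atoms are sp², each contributing one p electron; each sp² =N– keeps its lone pair in-plane and puts one electron into the π system); the conjugation is uninterrupted.
π-electron count: 5 × 2 = 10 from the 5 double-bond units.

10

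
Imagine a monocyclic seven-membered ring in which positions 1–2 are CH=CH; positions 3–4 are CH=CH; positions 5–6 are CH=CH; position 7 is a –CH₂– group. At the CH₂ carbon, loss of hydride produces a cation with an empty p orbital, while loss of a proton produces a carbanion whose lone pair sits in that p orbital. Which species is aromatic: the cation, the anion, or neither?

In both ions every ring atom is sp² and contributes a p orbital, so both rings are fully conjugated.
Cation: 3 × 2 + 0 = 6 π electrons → 4(1)+2, aromatic.
Anion: 3 × 2 + 2 = 8 π electrons → 4(2), antiaromatic.

The cation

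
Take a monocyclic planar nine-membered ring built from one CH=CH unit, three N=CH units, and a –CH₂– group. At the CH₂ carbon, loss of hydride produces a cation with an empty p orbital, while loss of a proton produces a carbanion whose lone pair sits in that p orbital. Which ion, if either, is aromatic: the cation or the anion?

The anion

In both ions every ring atom is sp² and contributes a p orbital, so both rings are fully conjugated.
Cation: 4 × 2 + 0 = 8 π electrons → 4(2), antiaromatic.
Anion: 4 × 2 + 2 = 10 π electrons → 4(2)+2, aromatic.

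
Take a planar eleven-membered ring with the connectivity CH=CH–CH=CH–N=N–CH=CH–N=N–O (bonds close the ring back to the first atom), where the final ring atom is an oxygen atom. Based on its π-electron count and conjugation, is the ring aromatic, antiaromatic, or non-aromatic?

Antiaromatic

Every ring atom contributes a p orbital perpendicular to the ring (the double-bond atoms are sp², each contributing one p electron; the doubly-bonded nitrogens are pyridine-type — their lone pairs lie in the ring plane, leaving one electron in the p orbital; the oxygen donates one lone pair from its p orbital), so the π system is cyclic and fully conjugated.
Counting π electrons: 5 × 2 = 10 from the double-bond units + 2 from the O atom = 12.
12 is a 4n count (n = 3), so the planar conjugated ring is antiaromatic.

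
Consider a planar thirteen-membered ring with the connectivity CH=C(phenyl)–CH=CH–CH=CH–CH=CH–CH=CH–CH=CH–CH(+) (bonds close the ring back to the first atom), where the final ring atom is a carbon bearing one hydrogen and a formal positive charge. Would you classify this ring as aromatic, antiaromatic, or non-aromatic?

Antiaromatic

Check conjugation: every atom in a ring double bond is sp² and brings one electron to the p orbital; the carbocation has an empty p orbital — every position has a p orbital, so the cyclic π system is continuous.
Tallying contributions gives 6 × 2 = 12 from the double-bond units + 0 from the CH(+) atom = 12.
12 is a 4n count (n = 3), so the planar conjugated ring is antiaromatic.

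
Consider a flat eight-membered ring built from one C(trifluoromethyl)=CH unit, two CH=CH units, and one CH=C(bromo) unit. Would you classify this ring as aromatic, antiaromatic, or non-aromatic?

Every ring atom contributes a p orbital perpendicular to the ring (each doubly-bonded ring atom is sp² with one p-orbital electron), so the π system is cyclic and fully conjugated.
Tallying contributions gives 4 × 2 = 8 from the 4 double-bond units.
A 4n π count (8, n = 2) in a planar conjugated ring means antiaromatic.

Antiaromatic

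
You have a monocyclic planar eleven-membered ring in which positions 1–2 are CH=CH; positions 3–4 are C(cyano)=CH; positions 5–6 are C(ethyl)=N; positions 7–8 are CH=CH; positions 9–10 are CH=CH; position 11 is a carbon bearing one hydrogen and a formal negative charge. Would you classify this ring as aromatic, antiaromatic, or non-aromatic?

Antiaromatic

The p orbitals form a continuous loop: each doubly-bonded ring atom is sp² with one p-orbital electron; the doubly-bonded nitrogens are pyridine-type — their lone pairs lie in the ring plane, leaving one electron in the p orbital; the carbanion's lone pair occupies the p orbital. The ring is fully conjugated.
Tallying contributions gives 5 × 2 = 10 from the double-bond units + 2 from the CH(-) atom = 12.
12 = 4(3); a planar, fully conjugated 4n system is antiaromatic.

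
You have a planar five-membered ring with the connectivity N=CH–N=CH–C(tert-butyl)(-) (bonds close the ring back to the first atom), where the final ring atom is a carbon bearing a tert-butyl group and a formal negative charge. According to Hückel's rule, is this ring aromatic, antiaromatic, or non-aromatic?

All ring atoms are sp² and supply a p orbital to the ring (every atom in a ring double bond is sp² and brings one electron to the p orbital; each sp² =N– keeps its lone pair in-plane and puts one electron into the π system; the carbanion's lone pair occupies the p orbital); the conjugation is uninterrupted.
Adding the contributions, 2 × 2 = 4 from the double-bond units + 2 from the C(tert-butyl)(-) atom = 6.
6 = 4(1) + 2, which satisfies Hückel's 4n+2 rule.

Aromatic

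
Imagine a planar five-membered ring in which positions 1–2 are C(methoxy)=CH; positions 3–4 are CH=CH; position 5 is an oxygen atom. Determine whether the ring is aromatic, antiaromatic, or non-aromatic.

Every ring atom contributes a p orbital perpendicular to the ring (every atom in a ring double bond is sp² and brings one electron to the p orbital; the oxygen donates one lone pair from its p orbital), so the π system is cyclic and fully conjugated.
Counting π electrons: 2 × 2 = 4 from the double-bond units + 2 from the O atom = 6.
That gives a 4n+2 count (6, n = 1).

Aromatic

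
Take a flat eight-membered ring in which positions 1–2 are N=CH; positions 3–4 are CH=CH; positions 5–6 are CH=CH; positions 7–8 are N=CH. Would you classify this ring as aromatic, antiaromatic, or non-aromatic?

Check conjugation: every atom in a ring double bond is sp² and brings one electron to the p orbital; the doubly-bonded nitrogens are pyridine-type — their lone pairs lie in the ring plane, leaving one electron in the p orbital — every position has a p orbital, so the cyclic π system is continuous.
Tallying contributions gives 4 × 2 = 8 from the 4 double-bond units.
8 = 4(2); a planar, fully conjugated 4n system is antiaromatic.

Antiaromatic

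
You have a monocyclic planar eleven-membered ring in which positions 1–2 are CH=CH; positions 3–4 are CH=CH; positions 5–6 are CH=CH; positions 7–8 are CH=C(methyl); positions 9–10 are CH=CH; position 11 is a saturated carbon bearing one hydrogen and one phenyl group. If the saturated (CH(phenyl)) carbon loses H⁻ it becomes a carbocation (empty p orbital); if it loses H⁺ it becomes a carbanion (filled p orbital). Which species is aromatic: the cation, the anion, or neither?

In both ions every ring atom is sp² and contributes a p orbital, so both rings are fully conjugated.
Cation: 5 × 2 + 0 = 10 π electrons → 4(2)+2, aromatic.
Anion: 5 × 2 + 2 = 12 π electrons → 4(3), antiaromatic.

The cation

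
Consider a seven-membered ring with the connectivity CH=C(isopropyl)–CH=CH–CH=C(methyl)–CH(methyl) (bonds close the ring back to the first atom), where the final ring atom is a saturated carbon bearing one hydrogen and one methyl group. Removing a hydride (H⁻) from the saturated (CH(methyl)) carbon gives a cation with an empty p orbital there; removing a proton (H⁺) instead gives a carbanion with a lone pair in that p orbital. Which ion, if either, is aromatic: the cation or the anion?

Once that carbon is sp², every ring atom has a p orbital and both ions are fully conjugated.
Cation: 3 × 2 + 0 = 6 π electrons → 4(1)+2, aromatic.
Anion: 3 × 2 + 2 = 8 π electrons → 4(2), antiaromatic.

The cation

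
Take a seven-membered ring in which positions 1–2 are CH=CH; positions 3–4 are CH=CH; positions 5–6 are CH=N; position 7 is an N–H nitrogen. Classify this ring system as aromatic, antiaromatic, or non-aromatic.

Antiaromatic

The p orbitals form a continuous loop: each doubly-bonded ring atom is sp² with one p-orbital electron; each =N– nitrogen is pyridine-type (lone pair in the sp² plane, one electron in the p orbital); the pyrrole-type nitrogen donates its lone pair from the p orbital. The ring is fully conjugated.
Counting π electrons: 3 × 2 = 6 from the double-bond units + 2 from the NH atom = 8.
8 = 4(2); a planar, fully conjugated 4n system is antiaromatic.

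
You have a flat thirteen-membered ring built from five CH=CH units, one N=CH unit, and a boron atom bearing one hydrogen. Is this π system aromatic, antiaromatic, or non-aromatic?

The p orbitals form a continuous loop: every atom in a ring double bond is sp² and brings one electron to the p orbital; each sp² =N– keeps its lone pair in-plane and puts one electron into the π system; the boron has an empty p orbital. The ring is fully conjugated.
π-electron count: 6 × 2 = 12 from the double-bond units + 0 from the BH atom = 12.
With 12 = 4·3 π electrons, Hückel's rule classifies the planar ring as antiaromatic.

Antiaromatic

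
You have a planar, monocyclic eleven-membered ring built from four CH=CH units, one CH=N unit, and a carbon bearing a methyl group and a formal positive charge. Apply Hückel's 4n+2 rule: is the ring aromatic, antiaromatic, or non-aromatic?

The p orbitals form a continuous loop: each doubly-bonded ring atom is sp² with one p-orbital electron; the doubly-bonded nitrogens are pyridine-type — their lone pairs lie in the ring plane, leaving one electron in the p orbital; the carbocation has an empty p orbital. The ring is fully conjugated.
Counting π electrons: 5 × 2 = 10 from the double-bond units + 0 from the C(methyl)(+) atom = 10.
Since 10 = 4·2 + 2, the ring meets the 4n+2 criterion.

Aromatic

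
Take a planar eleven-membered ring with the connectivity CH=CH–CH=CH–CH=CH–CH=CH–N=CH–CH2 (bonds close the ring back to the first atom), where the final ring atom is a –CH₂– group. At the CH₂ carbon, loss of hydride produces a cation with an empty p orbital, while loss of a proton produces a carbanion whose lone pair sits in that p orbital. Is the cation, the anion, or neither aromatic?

The cation

Both ions have a continuous loop of p orbitals — each ring atom is sp².
Cation: 5 × 2 + 0 = 10 π electrons → 4(2)+2, aromatic.
Anion: 5 × 2 + 2 = 12 π electrons → 4(3), antiaromatic.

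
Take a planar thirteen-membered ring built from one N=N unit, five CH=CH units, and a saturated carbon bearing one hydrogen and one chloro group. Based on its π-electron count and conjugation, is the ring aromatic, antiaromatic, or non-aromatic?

Non-aromatic

Because that saturated carbon is sp³ and has no p orbital in the ring π system at the CH(chloro) position, the π system cannot extend all the way around the ring.
Broken conjugation rules out both aromaticity and antiaromaticity.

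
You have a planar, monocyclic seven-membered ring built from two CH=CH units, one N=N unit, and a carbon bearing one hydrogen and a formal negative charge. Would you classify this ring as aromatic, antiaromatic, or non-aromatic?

The p orbitals form a continuous loop: each doubly-bonded ring atom is sp² with one p-orbital electron; each sp² =N– keeps its lone pair in-plane and puts one electron into the π system; the carbanion's lone pair occupies the p orbital. The ring is fully conjugated.
Counting π electrons: 3 × 2 = 6 from the double-bond units + 2 from the CH(-) atom = 8.
8 = 4(2); a planar, fully conjugated 4n system is antiaromatic.

Antiaromatic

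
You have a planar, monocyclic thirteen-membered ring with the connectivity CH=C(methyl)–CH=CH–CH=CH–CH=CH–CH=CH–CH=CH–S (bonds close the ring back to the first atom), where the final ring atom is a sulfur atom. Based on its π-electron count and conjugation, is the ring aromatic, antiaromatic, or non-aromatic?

Check conjugation: the double-bond atoms are sp², each contributing one p electron; the sulfur donates one lone pair from its p orbital — every position has a p orbital, so the cyclic π system is continuous.
Adding the contributions, 6 × 2 = 12 from the double-bond units + 2 from the S atom = 14.
That gives a 4n+2 count (14, n = 3).

Aromatic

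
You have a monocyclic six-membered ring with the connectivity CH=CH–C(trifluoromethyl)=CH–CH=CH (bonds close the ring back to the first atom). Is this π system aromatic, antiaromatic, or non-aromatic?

The p orbitals form a continuous loop: every atom in a ring double bond is sp² and brings one electron to the p orbital. The ring is fully conjugated.
Tallying contributions gives 3 × 2 = 6 from the 3 double-bond units.
That gives a 4n+2 count (6, n = 1).

Aromatic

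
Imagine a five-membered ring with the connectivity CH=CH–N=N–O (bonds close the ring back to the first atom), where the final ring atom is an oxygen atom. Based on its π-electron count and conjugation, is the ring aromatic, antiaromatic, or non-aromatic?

Aromatic

All ring atoms are sp² and supply a p orbital to the ring (each doubly-bonded ring atom is sp² with one p-orbital electron; the doubly-bonded nitrogens are pyridine-type — their lone pairs lie in the ring plane, leaving one electron in the p orbital; the oxygen donates one lone pair from its p orbital); the conjugation is uninterrupted.
Adding the contributions, 2 × 2 = 4 from the double-bond units + 2 from the O atom = 6.
Since 6 = 4·1 + 2, the ring meets the 4n+2 criterion.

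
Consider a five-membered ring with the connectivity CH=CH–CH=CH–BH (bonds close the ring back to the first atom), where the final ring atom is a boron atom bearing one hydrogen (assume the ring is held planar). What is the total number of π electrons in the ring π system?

All ring atoms are sp² and supply a p orbital to the ring (every atom in a ring double bond is sp² and brings one electron to the p orbital; the boron has an empty p orbital); the conjugation is uninterrupted.
Adding the contributions, 2 × 2 = 4 from the double-bond units + 0 from the BH atom = 4.
(This ring is borole.)

4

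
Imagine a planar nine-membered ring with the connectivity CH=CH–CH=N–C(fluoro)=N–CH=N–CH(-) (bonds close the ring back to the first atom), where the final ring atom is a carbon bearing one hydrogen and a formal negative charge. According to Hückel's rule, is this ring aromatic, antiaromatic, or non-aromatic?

Check conjugation: every atom in a ring double bond is sp² and brings one electron to the p orbital; each sp² =N– keeps its lone pair in-plane and puts one electron into the π system; the carbanion's lone pair occupies the p orbital — every position has a p orbital, so the cyclic π system is continuous.
Tallying contributions gives 4 × 2 = 8 from the double-bond units + 2 from the CH(-) atom = 10.
Since 10 = 4·2 + 2, the ring meets the 4n+2 criterion.

Aromatic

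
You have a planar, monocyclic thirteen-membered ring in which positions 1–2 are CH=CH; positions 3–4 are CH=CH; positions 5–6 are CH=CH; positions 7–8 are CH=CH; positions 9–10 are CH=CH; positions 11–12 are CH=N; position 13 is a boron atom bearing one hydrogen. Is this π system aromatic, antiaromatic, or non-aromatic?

Check conjugation: each doubly-bonded ring atom is sp² with one p-orbital electron; each sp² =N– keeps its lone pair in-plane and puts one electron into the π system; the boron has an empty p orbital — every position has a p orbital, so the cyclic π system is continuous.
Counting π electrons: 6 × 2 = 12 from the double-bond units + 0 from the BH atom = 12.
12 is a 4n count (n = 3), so the planar conjugated ring is antiaromatic.

Antiaromatic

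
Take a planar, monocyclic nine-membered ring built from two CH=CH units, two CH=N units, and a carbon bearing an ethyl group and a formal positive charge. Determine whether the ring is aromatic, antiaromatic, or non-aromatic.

Every ring atom contributes a p orbital perpendicular to the ring (the double-bond atoms are sp², each contributing one p electron; each =N– nitrogen is pyridine-type (lone pair in the sp² plane, one electron in the p orbital); the carbocation has an empty p orbital), so the π system is cyclic and fully conjugated.
Counting π electrons: 4 × 2 = 8 from the double-bond units + 0 from the C(ethyl)(+) atom = 8.
8 = 4(2); a planar, fully conjugated 4n system is antiaromatic.

Antiaromatic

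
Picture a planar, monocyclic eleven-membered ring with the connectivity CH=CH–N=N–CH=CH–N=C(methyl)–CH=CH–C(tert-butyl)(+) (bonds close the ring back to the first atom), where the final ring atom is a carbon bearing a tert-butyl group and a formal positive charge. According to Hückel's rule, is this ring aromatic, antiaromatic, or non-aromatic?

All ring atoms are sp² and supply a p orbital to the ring (the double-bond atoms are sp², each contributing one p electron; each sp² =N– keeps its lone pair in-plane and puts one electron into the π system; the carbocation has an empty p orbital); the conjugation is uninterrupted.
Adding the contributions, 5 × 2 = 10 from the double-bond units + 0 from the C(tert-butyl)(+) atom = 10.
That gives a 4n+2 count (10, n = 2).

Aromatic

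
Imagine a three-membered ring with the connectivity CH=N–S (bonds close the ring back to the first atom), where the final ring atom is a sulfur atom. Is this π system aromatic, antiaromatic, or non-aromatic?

Antiaromatic

The p orbitals form a continuous loop: the double-bond atoms are sp², each contributing one p electron; the doubly-bonded nitrogens are pyridine-type — their lone pairs lie in the ring plane, leaving one electron in the p orbital; the sulfur donates one lone pair from its p orbital. The ring is fully conjugated.
π-electron count: 1 × 2 = 2 from the double-bond unit + 2 from the S atom = 4.
4 is a 4n count (n = 1), so the planar conjugated ring is antiaromatic.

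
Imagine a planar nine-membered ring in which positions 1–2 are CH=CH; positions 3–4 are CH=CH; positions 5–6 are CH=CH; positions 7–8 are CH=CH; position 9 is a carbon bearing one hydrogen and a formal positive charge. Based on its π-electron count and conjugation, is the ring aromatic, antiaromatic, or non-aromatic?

Antiaromatic

Every ring atom contributes a p orbital perpendicular to the ring (the double-bond atoms are sp², each contributing one p electron; the carbocation has an empty p orbital), so the π system is cyclic and fully conjugated.
π-electron count: 4 × 2 = 8 from the double-bond units + 0 from the CH(+) atom = 8.
8 = 4(2); a planar, fully conjugated 4n system is antiaromatic.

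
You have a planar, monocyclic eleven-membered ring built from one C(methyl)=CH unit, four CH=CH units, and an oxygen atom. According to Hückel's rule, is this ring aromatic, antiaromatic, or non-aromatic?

Antiaromatic

Check conjugation: each doubly-bonded ring atom is sp² with one p-orbital electron; the oxygen donates one lone pair from its p orbital — every position has a p orbital, so the cyclic π system is continuous.
Tallying contributions gives 5 × 2 = 10 from the double-bond units + 2 from the O atom = 12.
With 12 = 4·3 π electrons, Hückel's rule classifies the planar ring as antiaromatic.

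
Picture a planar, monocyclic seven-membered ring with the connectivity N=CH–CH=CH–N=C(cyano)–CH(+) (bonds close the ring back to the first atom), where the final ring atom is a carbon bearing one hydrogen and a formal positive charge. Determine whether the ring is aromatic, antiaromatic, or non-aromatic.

All ring atoms are sp² and supply a p orbital to the ring (each doubly-bonded ring atom is sp² with one p-orbital electron; the doubly-bonded nitrogens are pyridine-type — their lone pairs lie in the ring plane, leaving one electron in the p orbital; the carbocation has an empty p orbital); the conjugation is uninterrupted.
π-electron count: 3 × 2 = 6 from the double-bond units + 0 from the CH(+) atom = 6.
6 = 4(1) + 2, which satisfies Hückel's 4n+2 rule.

Aromatic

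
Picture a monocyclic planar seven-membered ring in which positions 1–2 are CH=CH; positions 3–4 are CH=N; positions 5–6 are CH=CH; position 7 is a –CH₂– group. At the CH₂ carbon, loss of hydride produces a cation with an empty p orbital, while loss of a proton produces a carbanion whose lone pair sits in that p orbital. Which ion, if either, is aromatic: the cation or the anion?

In both ions every ring atom is sp² and contributes a p orbital, so both rings are fully conjugated.
Cation: 3 × 2 + 0 = 6 π electrons → 4(1)+2, aromatic.
Anion: 3 × 2 + 2 = 8 π electrons → 4(2), antiaromatic.

The cation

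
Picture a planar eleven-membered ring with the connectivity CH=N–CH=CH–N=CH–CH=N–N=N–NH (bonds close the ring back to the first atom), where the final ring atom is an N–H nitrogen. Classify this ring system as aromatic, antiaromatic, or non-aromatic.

Antiaromatic

All ring atoms are sp² and supply a p orbital to the ring (every atom in a ring double bond is sp² and brings one electron to the p orbital; the doubly-bonded nitrogens are pyridine-type — their lone pairs lie in the ring plane, leaving one electron in the p orbital; the pyrrole-type nitrogen donates its lone pair from the p orbital); the conjugation is uninterrupted.
Tallying contributions gives 5 × 2 = 10 from the double-bond units + 2 from the NH atom = 12.
12 is a 4n count (n = 3), so the planar conjugated ring is antiaromatic.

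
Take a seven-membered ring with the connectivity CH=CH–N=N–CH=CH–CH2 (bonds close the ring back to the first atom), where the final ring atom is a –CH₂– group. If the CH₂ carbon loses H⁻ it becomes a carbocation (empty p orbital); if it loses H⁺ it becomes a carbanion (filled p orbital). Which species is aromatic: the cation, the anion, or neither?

The cation

Once that carbon is sp², every ring atom has a p orbital and both ions are fully conjugated.
Cation: 3 × 2 + 0 = 6 π electrons → 4(1)+2, aromatic.
Anion: 3 × 2 + 2 = 8 π electrons → 4(2), antiaromatic.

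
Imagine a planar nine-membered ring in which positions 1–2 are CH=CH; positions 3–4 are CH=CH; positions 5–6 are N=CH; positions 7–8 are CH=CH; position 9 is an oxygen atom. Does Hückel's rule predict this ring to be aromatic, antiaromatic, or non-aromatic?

Check conjugation: each doubly-bonded ring atom is sp² with one p-orbital electron; the doubly-bonded nitrogens are pyridine-type — their lone pairs lie in the ring plane, leaving one electron in the p orbital; the oxygen donates one lone pair from its p orbital — every position has a p orbital, so the cyclic π system is continuous.
Tallying contributions gives 4 × 2 = 8 from the double-bond units + 2 from the O atom = 10.
With 10 π electrons (n = 2), the Hückel 4n+2 condition holds.

Aromatic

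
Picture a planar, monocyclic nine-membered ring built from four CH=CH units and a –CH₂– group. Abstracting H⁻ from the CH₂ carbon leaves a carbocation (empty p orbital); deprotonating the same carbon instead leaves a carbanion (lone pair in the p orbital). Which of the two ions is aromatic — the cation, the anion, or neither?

Both ions have a continuous loop of p orbitals — each ring atom is sp².
Cation: 4 × 2 + 0 = 8 π electrons → 4(2), antiaromatic.
Anion: 4 × 2 + 2 = 10 π electrons → 4(2)+2, aromatic.

The anion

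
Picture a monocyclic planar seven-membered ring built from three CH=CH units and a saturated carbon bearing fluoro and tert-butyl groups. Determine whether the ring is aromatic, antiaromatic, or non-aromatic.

Non-aromatic

Because that saturated carbon is sp³ and has no p orbital in the ring π system at the C(fluoro)(tert-butyl) position, the π system cannot extend all the way around the ring.
Without a continuous loop of overlapping p orbitals the Hückel electron count never comes into play.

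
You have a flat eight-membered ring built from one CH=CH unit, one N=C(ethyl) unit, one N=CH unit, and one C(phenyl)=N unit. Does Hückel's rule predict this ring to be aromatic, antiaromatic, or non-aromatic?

The p orbitals form a continuous loop: every atom in a ring double bond is sp² and brings one electron to the p orbital; each sp² =N– keeps its lone pair in-plane and puts one electron into the π system. The ring is fully conjugated.
Tallying contributions gives 4 × 2 = 8 from the 4 double-bond units.
8 is a 4n count (n = 2), so the planar conjugated ring is antiaromatic.

Antiaromatic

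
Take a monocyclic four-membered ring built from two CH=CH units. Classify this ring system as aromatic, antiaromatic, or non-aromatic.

All ring atoms are sp² and supply a p orbital to the ring (each doubly-bonded ring atom is sp² with one p-orbital electron); the conjugation is uninterrupted.
Tallying contributions gives 2 × 2 = 4 from the 2 double-bond units.
With 4 = 4·1 π electrons, Hückel's rule classifies the planar ring as antiaromatic.

Antiaromatic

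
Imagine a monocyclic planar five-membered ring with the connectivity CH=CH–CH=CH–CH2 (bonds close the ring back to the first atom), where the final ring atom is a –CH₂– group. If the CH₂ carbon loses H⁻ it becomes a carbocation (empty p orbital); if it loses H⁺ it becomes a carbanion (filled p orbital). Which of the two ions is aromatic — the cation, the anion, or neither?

The anion

Once that carbon is sp², every ring atom has a p orbital and both ions are fully conjugated.
Cation: 2 × 2 + 0 = 4 π electrons → 4(1), antiaromatic.
Anion: 2 × 2 + 2 = 6 π electrons → 4(1)+2, aromatic.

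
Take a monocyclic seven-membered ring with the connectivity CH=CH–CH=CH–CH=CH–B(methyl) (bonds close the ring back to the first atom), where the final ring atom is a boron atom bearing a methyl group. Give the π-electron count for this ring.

6

All ring atoms are sp² and supply a p orbital to the ring (every atom in a ring double bond is sp² and brings one electron to the p orbital; the boron has an empty p orbital); the conjugation is uninterrupted.
Adding the contributions, 3 × 2 = 6 from the double-bond units + 0 from the B(methyl) atom = 6.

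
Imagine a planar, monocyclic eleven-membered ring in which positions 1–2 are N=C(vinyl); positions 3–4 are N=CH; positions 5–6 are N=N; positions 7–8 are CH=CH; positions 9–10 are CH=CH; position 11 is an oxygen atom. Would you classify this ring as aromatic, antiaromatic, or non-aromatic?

All ring atoms are sp² and supply a p orbital to the ring (the double-bond atoms are sp², each contributing one p electron; each sp² =N– keeps its lone pair in-plane and puts one electron into the π system; the oxygen donates one lone pair from its p orbital); the conjugation is uninterrupted.
Counting π electrons: 5 × 2 = 10 from the double-bond units + 2 from the O atom = 12.
12 is a 4n count (n = 3), so the planar conjugated ring is antiaromatic.

Antiaromatic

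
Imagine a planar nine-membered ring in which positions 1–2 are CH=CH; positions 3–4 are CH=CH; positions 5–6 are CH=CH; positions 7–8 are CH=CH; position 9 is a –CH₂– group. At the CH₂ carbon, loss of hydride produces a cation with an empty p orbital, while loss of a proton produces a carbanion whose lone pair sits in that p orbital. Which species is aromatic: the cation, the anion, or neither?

In both ions every ring atom is sp² and contributes a p orbital, so both rings are fully conjugated.
Cation: 4 × 2 + 0 = 8 π electrons → 4(2), antiaromatic.
Anion: 4 × 2 + 2 = 10 π electrons → 4(2)+2, aromatic.

The anion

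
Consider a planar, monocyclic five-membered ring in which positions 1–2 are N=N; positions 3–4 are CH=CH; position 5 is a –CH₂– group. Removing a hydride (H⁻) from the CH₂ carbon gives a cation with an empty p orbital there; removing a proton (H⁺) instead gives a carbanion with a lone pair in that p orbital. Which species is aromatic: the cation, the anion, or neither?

Both ions have a continuous loop of p orbitals — each ring atom is sp².
Cation: 2 × 2 + 0 = 4 π electrons → 4(1), antiaromatic.
Anion: 2 × 2 + 2 = 6 π electrons → 4(1)+2, aromatic.

The anion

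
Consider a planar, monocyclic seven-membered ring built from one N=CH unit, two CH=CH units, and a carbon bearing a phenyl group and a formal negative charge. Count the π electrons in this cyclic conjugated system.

Check conjugation: every atom in a ring double bond is sp² and brings one electron to the p orbital; each sp² =N– keeps its lone pair in-plane and puts one electron into the π system; the carbanion's lone pair occupies the p orbital — every position has a p orbital, so the cyclic π system is continuous.
Counting π electrons: 3 × 2 = 6 from the double-bond units + 2 from the C(phenyl)(-) atom = 8.

8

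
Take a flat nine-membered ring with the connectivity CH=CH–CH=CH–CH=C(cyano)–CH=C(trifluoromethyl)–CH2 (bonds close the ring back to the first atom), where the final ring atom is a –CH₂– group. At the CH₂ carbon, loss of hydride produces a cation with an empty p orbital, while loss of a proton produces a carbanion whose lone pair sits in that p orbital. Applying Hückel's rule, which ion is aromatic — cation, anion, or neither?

In both ions every ring atom is sp² and contributes a p orbital, so both rings are fully conjugated.
Cation: 4 × 2 + 0 = 8 π electrons → 4(2), antiaromatic.
Anion: 4 × 2 + 2 = 10 π electrons → 4(2)+2, aromatic.

The anion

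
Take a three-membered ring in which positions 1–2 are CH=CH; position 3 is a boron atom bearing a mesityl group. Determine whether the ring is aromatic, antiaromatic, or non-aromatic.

Aromatic

The p orbitals form a continuous loop: the double-bond atoms are sp², each contributing one p electron; the boron has an empty p orbital. The ring is fully conjugated.
Adding the contributions, 1 × 2 = 2 from the double-bond unit + 0 from the B(mesityl) atom = 2.
With 2 π electrons (n = 0), the Hückel 4n+2 condition holds.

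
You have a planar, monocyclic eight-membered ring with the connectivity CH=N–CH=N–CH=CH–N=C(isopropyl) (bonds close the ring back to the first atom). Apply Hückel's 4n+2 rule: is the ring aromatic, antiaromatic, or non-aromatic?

Check conjugation: the double-bond atoms are sp², each contributing one p electron; each =N– nitrogen is pyridine-type (lone pair in the sp² plane, one electron in the p orbital) — every position has a p orbital, so the cyclic π system is continuous.
Counting π electrons: 4 × 2 = 8 from the 4 double-bond units.
With 8 = 4·2 π electrons, Hückel's rule classifies the planar ring as antiaromatic.

Antiaromatic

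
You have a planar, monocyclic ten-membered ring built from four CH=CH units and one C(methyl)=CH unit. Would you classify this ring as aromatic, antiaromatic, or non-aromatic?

Aromatic

Check conjugation: the double-bond atoms are sp², each contributing one p electron — every position has a p orbital, so the cyclic π system is continuous.
Tallying contributions gives 5 × 2 = 10 from the 5 double-bond units.
That gives a 4n+2 count (10, n = 2).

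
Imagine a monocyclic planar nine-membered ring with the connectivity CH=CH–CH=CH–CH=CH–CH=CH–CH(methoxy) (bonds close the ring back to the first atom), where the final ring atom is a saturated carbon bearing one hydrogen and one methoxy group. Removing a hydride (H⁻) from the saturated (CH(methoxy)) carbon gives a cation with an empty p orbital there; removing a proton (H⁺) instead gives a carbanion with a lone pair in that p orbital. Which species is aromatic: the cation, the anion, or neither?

The anion

Once that carbon is sp², every ring atom has a p orbital and both ions are fully conjugated.
Cation: 4 × 2 + 0 = 8 π electrons → 4(2), antiaromatic.
Anion: 4 × 2 + 2 = 10 π electrons → 4(2)+2, aromatic.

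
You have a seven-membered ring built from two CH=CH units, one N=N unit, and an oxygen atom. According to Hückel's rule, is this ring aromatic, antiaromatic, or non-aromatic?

The p orbitals form a continuous loop: the double-bond atoms are sp², each contributing one p electron; each =N– nitrogen is pyridine-type (lone pair in the sp² plane, one electron in the p orbital); the oxygen donates one lone pair from its p orbital. The ring is fully conjugated.
Adding the contributions, 3 × 2 = 6 from the double-bond units + 2 from the O atom = 8.
With 8 = 4·2 π electrons, Hückel's rule classifies the planar ring as antiaromatic.

Antiaromatic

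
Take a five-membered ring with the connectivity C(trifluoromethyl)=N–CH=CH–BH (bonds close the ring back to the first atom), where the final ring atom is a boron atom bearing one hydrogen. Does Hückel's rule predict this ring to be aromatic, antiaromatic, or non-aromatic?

Antiaromatic

The p orbitals form a continuous loop: every atom in a ring double bond is sp² and brings one electron to the p orbital; the doubly-bonded nitrogens are pyridine-type — their lone pairs lie in the ring plane, leaving one electron in the p orbital; the boron has an empty p orbital. The ring is fully conjugated.
Tallying contributions gives 2 × 2 = 4 from the double-bond units + 0 from the BH atom = 4.
4 is a 4n count (n = 1), so the planar conjugated ring is antiaromatic.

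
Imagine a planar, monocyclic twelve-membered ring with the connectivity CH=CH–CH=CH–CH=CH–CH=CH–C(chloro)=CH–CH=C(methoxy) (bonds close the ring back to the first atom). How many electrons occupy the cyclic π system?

12

The p orbitals form a continuous loop: each doubly-bonded ring atom is sp² with one p-orbital electron. The ring is fully conjugated.
Counting π electrons: 6 × 2 = 12 from the 6 double-bond units.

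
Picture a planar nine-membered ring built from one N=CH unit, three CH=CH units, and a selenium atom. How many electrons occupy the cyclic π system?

10

Check conjugation: the double-bond atoms are sp², each contributing one p electron; each sp² =N– keeps its lone pair in-plane and puts one electron into the π system; the selenium donates one lone pair from its p orbital — every position has a p orbital, so the cyclic π system is continuous.
Tallying contributions gives 4 × 2 = 8 from the double-bond units + 2 from the Se atom = 10.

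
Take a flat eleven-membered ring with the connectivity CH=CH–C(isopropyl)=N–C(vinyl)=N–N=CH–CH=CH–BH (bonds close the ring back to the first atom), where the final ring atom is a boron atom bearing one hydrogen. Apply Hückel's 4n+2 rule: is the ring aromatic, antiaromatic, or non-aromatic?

Check conjugation: the double-bond atoms are sp², each contributing one p electron; the doubly-bonded nitrogens are pyridine-type — their lone pairs lie in the ring plane, leaving one electron in the p orbital; the boron has an empty p orbital — every position has a p orbital, so the cyclic π system is continuous.
Tallying contributions gives 5 × 2 = 10 from the double-bond units + 0 from the BH atom = 10.
Since 10 = 4·2 + 2, the ring meets the 4n+2 criterion.

Aromatic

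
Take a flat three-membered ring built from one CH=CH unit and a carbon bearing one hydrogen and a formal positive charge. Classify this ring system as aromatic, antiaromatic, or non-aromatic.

Every ring atom contributes a p orbital perpendicular to the ring (each doubly-bonded ring atom is sp² with one p-orbital electron; the carbocation has an empty p orbital), so the π system is cyclic and fully conjugated.
Adding the contributions, 1 × 2 = 2 from the double-bond unit + 0 from the CH(+) atom = 2.
Since 2 = 4·0 + 2, the ring meets the 4n+2 criterion.
This is the cyclopropenyl cation.

Aromatic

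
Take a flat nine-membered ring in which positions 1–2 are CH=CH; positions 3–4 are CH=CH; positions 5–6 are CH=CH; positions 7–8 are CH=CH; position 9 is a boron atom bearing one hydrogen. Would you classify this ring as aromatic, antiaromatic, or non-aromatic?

Antiaromatic

Check conjugation: the double-bond atoms are sp², each contributing one p electron; the boron has an empty p orbital — every position has a p orbital, so the cyclic π system is continuous.
Tallying contributions gives 4 × 2 = 8 from the double-bond units + 0 from the BH atom = 8.
8 is a 4n count (n = 2), so the planar conjugated ring is antiaromatic.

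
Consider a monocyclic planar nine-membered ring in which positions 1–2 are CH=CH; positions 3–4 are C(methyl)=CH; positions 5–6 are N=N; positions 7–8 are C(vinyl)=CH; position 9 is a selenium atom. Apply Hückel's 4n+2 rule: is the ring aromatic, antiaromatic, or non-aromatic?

Aromatic

All ring atoms are sp² and supply a p orbital to the ring (each doubly-bonded ring atom is sp² with one p-orbital electron; the doubly-bonded nitrogens are pyridine-type — their lone pairs lie in the ring plane, leaving one electron in the p orbital; the selenium donates one lone pair from its p orbital); the conjugation is uninterrupted.
π-electron count: 4 × 2 = 8 from the double-bond units + 2 from the Se atom = 10.
With 10 π electrons (n = 2), the Hückel 4n+2 condition holds.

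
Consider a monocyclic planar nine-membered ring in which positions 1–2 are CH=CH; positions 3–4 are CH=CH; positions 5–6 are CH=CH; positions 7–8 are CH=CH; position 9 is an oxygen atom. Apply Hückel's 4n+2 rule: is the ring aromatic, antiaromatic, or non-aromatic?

The p orbitals form a continuous loop: the double-bond atoms are sp², each contributing one p electron; the oxygen donates one lone pair from its p orbital. The ring is fully conjugated.
π-electron count: 4 × 2 = 8 from the double-bond units + 2 from the O atom = 10.
With 10 π electrons (n = 2), the Hückel 4n+2 condition holds.

Aromatic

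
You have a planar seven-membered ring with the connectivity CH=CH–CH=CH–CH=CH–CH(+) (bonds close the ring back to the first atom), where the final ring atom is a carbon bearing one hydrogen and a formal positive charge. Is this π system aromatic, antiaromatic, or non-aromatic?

All ring atoms are sp² and supply a p orbital to the ring (each doubly-bonded ring atom is sp² with one p-orbital electron; the carbocation has an empty p orbital); the conjugation is uninterrupted.
Adding the contributions, 3 × 2 = 6 from the double-bond units + 0 from the CH(+) atom = 6.
That gives a 4n+2 count (6, n = 1).

Aromatic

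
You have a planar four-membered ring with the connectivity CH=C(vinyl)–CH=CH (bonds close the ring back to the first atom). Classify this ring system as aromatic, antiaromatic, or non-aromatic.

Antiaromatic

The p orbitals form a continuous loop: every atom in a ring double bond is sp² and brings one electron to the p orbital. The ring is fully conjugated.
Counting π electrons: 2 × 2 = 4 from the 2 double-bond units.
With 4 = 4·1 π electrons, Hückel's rule classifies the planar ring as antiaromatic.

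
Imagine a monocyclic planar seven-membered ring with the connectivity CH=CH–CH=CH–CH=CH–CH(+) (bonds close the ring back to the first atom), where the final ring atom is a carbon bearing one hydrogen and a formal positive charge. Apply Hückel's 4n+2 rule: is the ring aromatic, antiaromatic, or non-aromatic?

Aromatic

Check conjugation: every atom in a ring double bond is sp² and brings one electron to the p orbital; the carbocation has an empty p orbital — every position has a p orbital, so the cyclic π system is continuous.
Tallying contributions gives 3 × 2 = 6 from the double-bond units + 0 from the CH(+) atom = 6.
Since 6 = 4·1 + 2, the ring meets the 4n+2 criterion.
(This ring is the tropylium cation.)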